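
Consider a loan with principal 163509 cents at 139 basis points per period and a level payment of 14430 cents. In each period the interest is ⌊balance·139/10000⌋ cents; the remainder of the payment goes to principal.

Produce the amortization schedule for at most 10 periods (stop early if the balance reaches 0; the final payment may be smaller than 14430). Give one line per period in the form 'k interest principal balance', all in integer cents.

1. interest=⌊163509·139/10000⌋=2272; principal=14430-2272=12158; balance=163509-12158=151351
2. interest=⌊151351·139/10000⌋=2103; principal=14430-2103=12327; balance=151351-12327=139024
3. interest=⌊139024·139/10000⌋=1932; principal=14430-1932=12498; balance=139024-12498=126526
4. interest=⌊126526·139/10000⌋=1758; principal=14430-1758=12672; balance=126526-12672=113854
5. interest=⌊113854·139/10000⌋=1582; principal=14430-1582=12848; balance=113854-12848=101006
6. interest=⌊101006·139/10000⌋=1403; principal=14430-1403=13027; balance=101006-13027=87979
7. interest=⌊87979·139/10000⌋=1222; principal=14430-1222=13208; balance=87979-13208=74771
8. interest=⌊74771·139/10000⌋=1039; principal=14430-1039=13391; balance=74771-13391=61380
9. interest=⌊61380·139/10000⌋=853; principal=14430-853=13577; balance=61380-13577=47803
10. interest=⌊47803·139/10000⌋=664; principal=14430-664=13766; balance=47803-13766=34037

1 2272 12158 151351
2 2103 12327 139024
3 1932 12498 126526
4 1758 12672 113854
5 1582 12848 101006
6 1403 13027 87979
7 1222 13208 74771
8 1039 13391 61380
9 853 13577 47803
10 664 13766 34037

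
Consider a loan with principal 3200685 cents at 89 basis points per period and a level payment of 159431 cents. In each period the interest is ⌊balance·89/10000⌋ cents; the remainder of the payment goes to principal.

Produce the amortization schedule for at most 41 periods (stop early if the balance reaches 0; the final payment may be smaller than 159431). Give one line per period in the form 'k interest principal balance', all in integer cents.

1. interest=⌊3200685·89/10000⌋=28486; principal=159431-28486=130945; balance=3200685-130945=3069740
2. interest=⌊3069740·89/10000⌋=27320; principal=159431-27320=132111; balance=3069740-132111=2937629
3. interest=⌊2937629·89/10000⌋=26144; principal=159431-26144=133287; balance=2937629-133287=2804342
4. interest=⌊2804342·89/10000⌋=24958; principal=159431-24958=134473; balance=2804342-134473=2669869
5. interest=⌊2669869·89/10000⌋=23761; principal=159431-23761=135670; balance=2669869-135670=2534199
6. interest=⌊2534199·89/10000⌋=22554; principal=159431-22554=136877; balance=2534199-136877=2397322
7. interest=⌊2397322·89/10000⌋=21336; principal=159431-21336=138095; balance=2397322-138095=2259227
8. interest=⌊2259227·89/10000⌋=20107; principal=159431-20107=139324; balance=2259227-139324=2119903
9. interest=⌊2119903·89/10000⌋=18867; principal=159431-18867=140564; balance=2119903-140564=1979339
10. interest=⌊1979339·89/10000⌋=17616; principal=159431-17616=141815; balance=1979339-141815=1837524
11. interest=⌊1837524·89/10000⌋=16353; principal=159431-16353=143078; balance=1837524-143078=1694446
12. interest=⌊1694446·89/10000⌋=15080; principal=159431-15080=144351; balance=1694446-144351=1550095
13. interest=⌊1550095·89/10000⌋=13795; principal=159431-13795=145636; balance=1550095-145636=1404459
14. interest=⌊1404459·89/10000⌋=12499; principal=159431-12499=146932; balance=1404459-146932=1257527
15. interest=⌊1257527·89/10000⌋=11191; principal=159431-11191=148240; balance=1257527-148240=1109287
16. interest=⌊1109287·89/10000⌋=9872; principal=159431-9872=149559; balance=1109287-149559=959728
17. interest=⌊959728·89/10000⌋=8541; principal=159431-8541=150890; balance=959728-150890=808838
18. interest=⌊808838·89/10000⌋=7198; principal=159431-7198=152233; balance=808838-152233=656605
19. interest=⌊656605·89/10000⌋=5843; principal=159431-5843=153588; balance=656605-153588=503017
20. interest=⌊503017·89/10000⌋=4476; principal=159431-4476=154955; balance=503017-154955=348062
21. interest=⌊348062·89/10000⌋=3097; principal=159431-3097=156334; balance=348062-156334=191728
22. interest=⌊191728·89/10000⌋=1706; principal=159431-1706=157725; balance=191728-157725=34003
23. interest=⌊34003·89/10000⌋=302; principal=min(159431-302,34003)=34003; balance=34003-34003=0

1 28486 130945 3069740
2 27320 132111 2937629
3 26144 133287 2804342
4 24958 134473 2669869
5 23761 135670 2534199
6 22554 136877 2397322
7 21336 138095 2259227
8 20107 139324 2119903
9 18867 140564 1979339
10 17616 141815 1837524
11 16353 143078 1694446
12 15080 144351 1550095
13 13795 145636 1404459
14 12499 146932 1257527
15 11191 148240 1109287
16 9872 149559 959728
17 8541 150890 808838
18 7198 152233 656605
19 5843 153588 503017
20 4476 154955 348062
21 3097 156334 191728
22 1706 157725 34003
23 302 34003 0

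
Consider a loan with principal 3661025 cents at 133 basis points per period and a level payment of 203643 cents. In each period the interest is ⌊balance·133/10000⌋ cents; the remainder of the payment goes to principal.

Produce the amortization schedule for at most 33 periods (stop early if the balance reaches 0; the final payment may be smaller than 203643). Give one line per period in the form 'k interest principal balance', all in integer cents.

1 48691 154952 3506073
2 46630 157013 3349060
3 44542 159101 3189959
4 42426 161217 3028742
5 40282 163361 2865381
6 38109 165534 2699847
7 35907 167736 2532111
8 33677 169966 2362145
9 31416 172227 2189918
10 29125 174518 2015400
11 26804 176839 1838561
12 24452 179191 1659370
13 22069 181574 1477796
14 19654 183989 1293807
15 17207 186436 1107371
16 14728 188915 918456
17 12215 191428 727028
18 9669 193974 533054
19 7089 196554 336500
20 4475 199168 137332
21 1826 137332 0

1. interest=⌊3661025·133/10000⌋=48691; principal=203643-48691=154952; balance=3661025-154952=3506073
2. interest=⌊3506073·133/10000⌋=46630; principal=203643-46630=157013; balance=3506073-157013=3349060
3. interest=⌊3349060·133/10000⌋=44542; principal=203643-44542=159101; balance=3349060-159101=3189959
4. interest=⌊3189959·133/10000⌋=42426; principal=203643-42426=161217; balance=3189959-161217=3028742
5. interest=⌊3028742·133/10000⌋=40282; principal=203643-40282=163361; balance=3028742-163361=2865381
6. interest=⌊2865381·133/10000⌋=38109; principal=203643-38109=165534; balance=2865381-165534=2699847
7. interest=⌊2699847·133/10000⌋=35907; principal=203643-35907=167736; balance=2699847-167736=2532111
8. interest=⌊2532111·133/10000⌋=33677; principal=203643-33677=169966; balance=2532111-169966=2362145
9. interest=⌊2362145·133/10000⌋=31416; principal=203643-31416=172227; balance=2362145-172227=2189918
10. interest=⌊2189918·133/10000⌋=29125; principal=203643-29125=174518; balance=2189918-174518=2015400
11. interest=⌊2015400·133/10000⌋=26804; principal=203643-26804=176839; balance=2015400-176839=1838561
12. interest=⌊1838561·133/10000⌋=24452; principal=203643-24452=179191; balance=1838561-179191=1659370
13. interest=⌊1659370·133/10000⌋=22069; principal=203643-22069=181574; balance=1659370-181574=1477796
14. interest=⌊1477796·133/10000⌋=19654; principal=203643-19654=183989; balance=1477796-183989=1293807
15. interest=⌊1293807·133/10000⌋=17207; principal=203643-17207=186436; balance=1293807-186436=1107371
16. interest=⌊1107371·133/10000⌋=14728; principal=203643-14728=188915; balance=1107371-188915=918456
17. interest=⌊918456·133/10000⌋=12215; principal=203643-12215=191428; balance=918456-191428=727028
18. interest=⌊727028·133/10000⌋=9669; principal=203643-9669=193974; balance=727028-193974=533054
19. interest=⌊533054·133/10000⌋=7089; principal=203643-7089=196554; balance=533054-196554=336500
20. interest=⌊336500·133/10000⌋=4475; principal=203643-4475=199168; balance=336500-199168=137332
21. interest=⌊137332·133/10000⌋=1826; principal=min(203643-1826,137332)=137332; balance=137332-137332=0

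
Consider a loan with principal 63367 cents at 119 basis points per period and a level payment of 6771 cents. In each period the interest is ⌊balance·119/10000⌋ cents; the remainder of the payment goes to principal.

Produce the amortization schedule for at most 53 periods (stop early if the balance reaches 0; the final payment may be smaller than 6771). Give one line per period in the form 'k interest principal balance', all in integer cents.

1 754 6017 57350
2 682 6089 51261
3 610 6161 45100
4 536 6235 38865
5 462 6309 32556
6 387 6384 26172
7 311 6460 19712
8 234 6537 13175
9 156 6615 6560
10 78 6560 0

1. interest=⌊63367·119/10000⌋=754; principal=6771-754=6017; balance=63367-6017=57350
2. interest=⌊57350·119/10000⌋=682; principal=6771-682=6089; balance=57350-6089=51261
3. interest=⌊51261·119/10000⌋=610; principal=6771-610=6161; balance=51261-6161=45100
4. interest=⌊45100·119/10000⌋=536; principal=6771-536=6235; balance=45100-6235=38865
5. interest=⌊38865·119/10000⌋=462; principal=6771-462=6309; balance=38865-6309=32556
6. interest=⌊32556·119/10000⌋=387; principal=6771-387=6384; balance=32556-6384=26172
7. interest=⌊26172·119/10000⌋=311; principal=6771-311=6460; balance=26172-6460=19712
8. interest=⌊19712·119/10000⌋=234; principal=6771-234=6537; balance=19712-6537=13175
9. interest=⌊13175·119/10000⌋=156; principal=6771-156=6615; balance=13175-6615=6560
10. interest=⌊6560·119/10000⌋=78; principal=min(6771-78,6560)=6560; balance=6560-6560=0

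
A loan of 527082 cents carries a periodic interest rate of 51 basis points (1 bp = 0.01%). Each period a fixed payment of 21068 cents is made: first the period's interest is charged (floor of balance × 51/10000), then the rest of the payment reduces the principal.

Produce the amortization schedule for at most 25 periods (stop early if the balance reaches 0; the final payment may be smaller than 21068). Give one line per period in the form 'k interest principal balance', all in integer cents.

1. interest=⌊527082·51/10000⌋=2688; principal=21068-2688=18380; balance=527082-18380=508702
2. interest=⌊508702·51/10000⌋=2594; principal=21068-2594=18474; balance=508702-18474=490228
3. interest=⌊490228·51/10000⌋=2500; principal=21068-2500=18568; balance=490228-18568=471660
4. interest=⌊471660·51/10000⌋=2405; principal=21068-2405=18663; balance=471660-18663=452997
5. interest=⌊452997·51/10000⌋=2310; principal=21068-2310=18758; balance=452997-18758=434239
6. interest=⌊434239·51/10000⌋=2214; principal=21068-2214=18854; balance=434239-18854=415385
7. interest=⌊415385·51/10000⌋=2118; principal=21068-2118=18950; balance=415385-18950=396435
8. interest=⌊396435·51/10000⌋=2021; principal=21068-2021=19047; balance=396435-19047=377388
9. interest=⌊377388·51/10000⌋=1924; principal=21068-1924=19144; balance=377388-19144=358244
10. interest=⌊358244·51/10000⌋=1827; principal=21068-1827=19241; balance=358244-19241=339003
11. interest=⌊339003·51/10000⌋=1728; principal=21068-1728=19340; balance=339003-19340=319663
12. interest=⌊319663·51/10000⌋=1630; principal=21068-1630=19438; balance=319663-19438=300225
13. interest=⌊300225·51/10000⌋=1531; principal=21068-1531=19537; balance=300225-19537=280688
14. interest=⌊280688·51/10000⌋=1431; principal=21068-1431=19637; balance=280688-19637=261051
15. interest=⌊261051·51/10000⌋=1331; principal=21068-1331=19737; balance=261051-19737=241314
16. interest=⌊241314·51/10000⌋=1230; principal=21068-1230=19838; balance=241314-19838=221476
17. interest=⌊221476·51/10000⌋=1129; principal=21068-1129=19939; balance=221476-19939=201537
18. interest=⌊201537·51/10000⌋=1027; principal=21068-1027=20041; balance=201537-20041=181496
19. interest=⌊181496·51/10000⌋=925; principal=21068-925=20143; balance=181496-20143=161353
20. interest=⌊161353·51/10000⌋=822; principal=21068-822=20246; balance=161353-20246=141107
21. interest=⌊141107·51/10000⌋=719; principal=21068-719=20349; balance=141107-20349=120758
22. interest=⌊120758·51/10000⌋=615; principal=21068-615=20453; balance=120758-20453=100305
23. interest=⌊100305·51/10000⌋=511; principal=21068-511=20557; balance=100305-20557=79748
24. interest=⌊79748·51/10000⌋=406; principal=21068-406=20662; balance=79748-20662=59086
25. interest=⌊59086·51/10000⌋=301; principal=21068-301=20767; balance=59086-20767=38319

1 2688 18380 508702
2 2594 18474 490228
3 2500 18568 471660
4 2405 18663 452997
5 2310 18758 434239
6 2214 18854 415385
7 2118 18950 396435
8 2021 19047 377388
9 1924 19144 358244
10 1827 19241 339003
11 1728 19340 319663
12 1630 19438 300225
13 1531 19537 280688
14 1431 19637 261051
15 1331 19737 241314
16 1230 19838 221476
17 1129 19939 201537
18 1027 20041 181496
19 925 20143 161353
20 822 20246 141107
21 719 20349 120758
22 615 20453 100305
23 511 20557 79748
24 406 20662 59086
25 301 20767 38319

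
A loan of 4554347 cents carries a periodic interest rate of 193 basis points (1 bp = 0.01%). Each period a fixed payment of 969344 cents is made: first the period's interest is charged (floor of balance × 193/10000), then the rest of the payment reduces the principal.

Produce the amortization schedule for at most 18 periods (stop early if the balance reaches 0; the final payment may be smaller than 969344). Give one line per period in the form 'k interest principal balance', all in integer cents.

1. interest=⌊4554347·193/10000⌋=87898; principal=969344-87898=881446; balance=4554347-881446=3672901
2. interest=⌊3672901·193/10000⌋=70886; principal=969344-70886=898458; balance=3672901-898458=2774443
3. interest=⌊2774443·193/10000⌋=53546; principal=969344-53546=915798; balance=2774443-915798=1858645
4. interest=⌊1858645·193/10000⌋=35871; principal=969344-35871=933473; balance=1858645-933473=925172
5. interest=⌊925172·193/10000⌋=17855; principal=min(969344-17855,925172)=925172; balance=925172-925172=0

1 87898 881446 3672901
2 70886 898458 2774443
3 53546 915798 1858645
4 35871 933473 925172
5 17855 925172 0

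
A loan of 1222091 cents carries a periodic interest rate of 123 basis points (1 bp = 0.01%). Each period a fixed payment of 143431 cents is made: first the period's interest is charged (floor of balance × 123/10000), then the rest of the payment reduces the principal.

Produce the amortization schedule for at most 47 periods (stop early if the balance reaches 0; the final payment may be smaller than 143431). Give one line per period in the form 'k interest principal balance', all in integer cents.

1. interest=⌊1222091·123/10000⌋=15031; principal=143431-15031=128400; balance=1222091-128400=1093691
2. interest=⌊1093691·123/10000⌋=13452; principal=143431-13452=129979; balance=1093691-129979=963712
3. interest=⌊963712·123/10000⌋=11853; principal=143431-11853=131578; balance=963712-131578=832134
4. interest=⌊832134·123/10000⌋=10235; principal=143431-10235=133196; balance=832134-133196=698938
5. interest=⌊698938·123/10000⌋=8596; principal=143431-8596=134835; balance=698938-134835=564103
6. interest=⌊564103·123/10000⌋=6938; principal=143431-6938=136493; balance=564103-136493=427610
7. interest=⌊427610·123/10000⌋=5259; principal=143431-5259=138172; balance=427610-138172=289438
8. interest=⌊289438·123/10000⌋=3560; principal=143431-3560=139871; balance=289438-139871=149567
9. interest=⌊149567·123/10000⌋=1839; principal=143431-1839=141592; balance=149567-141592=7975
10. interest=⌊7975·123/10000⌋=98; principal=min(143431-98,7975)=7975; balance=7975-7975=0

1 15031 128400 1093691
2 13452 129979 963712
3 11853 131578 832134
4 10235 133196 698938
5 8596 134835 564103
6 6938 136493 427610
7 5259 138172 289438
8 3560 139871 149567
9 1839 141592 7975
10 98 7975 0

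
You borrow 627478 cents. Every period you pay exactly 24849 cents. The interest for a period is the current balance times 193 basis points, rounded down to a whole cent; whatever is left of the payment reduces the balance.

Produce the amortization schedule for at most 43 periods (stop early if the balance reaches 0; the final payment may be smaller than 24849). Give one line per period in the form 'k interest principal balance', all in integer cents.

1 12110 12739 614739
2 11864 12985 601754
3 11613 13236 588518
4 11358 13491 575027
5 11098 13751 561276
6 10832 14017 547259
7 10562 14287 532972
8 10286 14563 518409
9 10005 14844 503565
10 9718 15131 488434
11 9426 15423 473011
12 9129 15720 457291
13 8825 16024 441267
14 8516 16333 424934
15 8201 16648 408286
16 7879 16970 391316
17 7552 17297 374019
18 7218 17631 356388
19 6878 17971 338417
20 6531 18318 320099
21 6177 18672 301427
22 5817 19032 282395
23 5450 19399 262996
24 5075 19774 243222
25 4694 20155 223067
26 4305 20544 202523
27 3908 20941 181582
28 3504 21345 160237
29 3092 21757 138480
30 2672 22177 116303
31 2244 22605 93698
32 1808 23041 70657
33 1363 23486 47171
34 910 23939 23232
35 448 23232 0

1. interest=⌊627478·193/10000⌋=12110; principal=24849-12110=12739; balance=627478-12739=614739
2. interest=⌊614739·193/10000⌋=11864; principal=24849-11864=12985; balance=614739-12985=601754
3. interest=⌊601754·193/10000⌋=11613; principal=24849-11613=13236; balance=601754-13236=588518
4. interest=⌊588518·193/10000⌋=11358; principal=24849-11358=13491; balance=588518-13491=575027
5. interest=⌊575027·193/10000⌋=11098; principal=24849-11098=13751; balance=575027-13751=561276
6. interest=⌊561276·193/10000⌋=10832; principal=24849-10832=14017; balance=561276-14017=547259
7. interest=⌊547259·193/10000⌋=10562; principal=24849-10562=14287; balance=547259-14287=532972
8. interest=⌊532972·193/10000⌋=10286; principal=24849-10286=14563; balance=532972-14563=518409
9. interest=⌊518409·193/10000⌋=10005; principal=24849-10005=14844; balance=518409-14844=503565
10. interest=⌊503565·193/10000⌋=9718; principal=24849-9718=15131; balance=503565-15131=488434
11. interest=⌊488434·193/10000⌋=9426; principal=24849-9426=15423; balance=488434-15423=473011
12. interest=⌊473011·193/10000⌋=9129; principal=24849-9129=15720; balance=473011-15720=457291
13. interest=⌊457291·193/10000⌋=8825; principal=24849-8825=16024; balance=457291-16024=441267
14. interest=⌊441267·193/10000⌋=8516; principal=24849-8516=16333; balance=441267-16333=424934
15. interest=⌊424934·193/10000⌋=8201; principal=24849-8201=16648; balance=424934-16648=408286
16. interest=⌊408286·193/10000⌋=7879; principal=24849-7879=16970; balance=408286-16970=391316
17. interest=⌊391316·193/10000⌋=7552; principal=24849-7552=17297; balance=391316-17297=374019
18. interest=⌊374019·193/10000⌋=7218; principal=24849-7218=17631; balance=374019-17631=356388
19. interest=⌊356388·193/10000⌋=6878; principal=24849-6878=17971; balance=356388-17971=338417
20. interest=⌊338417·193/10000⌋=6531; principal=24849-6531=18318; balance=338417-18318=320099
21. interest=⌊320099·193/10000⌋=6177; principal=24849-6177=18672; balance=320099-18672=301427
22. interest=⌊301427·193/10000⌋=5817; principal=24849-5817=19032; balance=301427-19032=282395
23. interest=⌊282395·193/10000⌋=5450; principal=24849-5450=19399; balance=282395-19399=262996
24. interest=⌊262996·193/10000⌋=5075; principal=24849-5075=19774; balance=262996-19774=243222
25. interest=⌊243222·193/10000⌋=4694; principal=24849-4694=20155; balance=243222-20155=223067
26. interest=⌊223067·193/10000⌋=4305; principal=24849-4305=20544; balance=223067-20544=202523
27. interest=⌊202523·193/10000⌋=3908; principal=24849-3908=20941; balance=202523-20941=181582
28. interest=⌊181582·193/10000⌋=3504; principal=24849-3504=21345; balance=181582-21345=160237
29. interest=⌊160237·193/10000⌋=3092; principal=24849-3092=21757; balance=160237-21757=138480
30. interest=⌊138480·193/10000⌋=2672; principal=24849-2672=22177; balance=138480-22177=116303
31. interest=⌊116303·193/10000⌋=2244; principal=24849-2244=22605; balance=116303-22605=93698
32. interest=⌊93698·193/10000⌋=1808; principal=24849-1808=23041; balance=93698-23041=70657
33. interest=⌊70657·193/10000⌋=1363; principal=24849-1363=23486; balance=70657-23486=47171
34. interest=⌊47171·193/10000⌋=910; principal=24849-910=23939; balance=47171-23939=23232
35. interest=⌊23232·193/10000⌋=448; principal=min(24849-448,23232)=23232; balance=23232-23232=0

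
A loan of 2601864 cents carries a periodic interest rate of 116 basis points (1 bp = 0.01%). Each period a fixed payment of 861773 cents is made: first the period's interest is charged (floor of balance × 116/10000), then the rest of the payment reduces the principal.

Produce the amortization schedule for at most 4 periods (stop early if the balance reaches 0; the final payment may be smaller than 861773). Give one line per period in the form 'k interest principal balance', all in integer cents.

1. interest=⌊2601864·116/10000⌋=30181; principal=861773-30181=831592; balance=2601864-831592=1770272
2. interest=⌊1770272·116/10000⌋=20535; principal=861773-20535=841238; balance=1770272-841238=929034
3. interest=⌊929034·116/10000⌋=10776; principal=861773-10776=850997; balance=929034-850997=78037
4. interest=⌊78037·116/10000⌋=905; principal=min(861773-905,78037)=78037; balance=78037-78037=0

1 30181 831592 1770272
2 20535 841238 929034
3 10776 850997 78037
4 905 78037 0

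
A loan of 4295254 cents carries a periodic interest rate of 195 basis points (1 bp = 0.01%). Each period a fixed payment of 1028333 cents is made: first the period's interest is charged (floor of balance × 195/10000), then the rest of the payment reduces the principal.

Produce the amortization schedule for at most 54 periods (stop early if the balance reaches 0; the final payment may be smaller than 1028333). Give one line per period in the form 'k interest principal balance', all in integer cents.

1. interest=⌊4295254·195/10000⌋=83757; principal=1028333-83757=944576; balance=4295254-944576=3350678
2. interest=⌊3350678·195/10000⌋=65338; principal=1028333-65338=962995; balance=3350678-962995=2387683
3. interest=⌊2387683·195/10000⌋=46559; principal=1028333-46559=981774; balance=2387683-981774=1405909
4. interest=⌊1405909·195/10000⌋=27415; principal=1028333-27415=1000918; balance=1405909-1000918=404991
5. interest=⌊404991·195/10000⌋=7897; principal=min(1028333-7897,404991)=404991; balance=404991-404991=0

1 83757 944576 3350678
2 65338 962995 2387683
3 46559 981774 1405909
4 27415 1000918 404991
5 7897 404991 0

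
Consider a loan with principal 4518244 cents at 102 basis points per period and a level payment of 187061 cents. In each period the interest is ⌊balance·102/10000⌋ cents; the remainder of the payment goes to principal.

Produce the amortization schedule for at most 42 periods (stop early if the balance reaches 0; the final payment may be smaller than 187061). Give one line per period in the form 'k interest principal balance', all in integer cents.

1 46086 140975 4377269
2 44648 142413 4234856
3 43195 143866 4090990
4 41728 145333 3945657
5 40245 146816 3798841
6 38748 148313 3650528
7 37235 149826 3500702
8 35707 151354 3349348
9 34163 152898 3196450
10 32603 154458 3041992
11 31028 156033 2885959
12 29436 157625 2728334
13 27829 159232 2569102
14 26204 160857 2408245
15 24564 162497 2245748
16 22906 164155 2081593
17 21232 165829 1915764
18 19540 167521 1748243
19 17832 169229 1579014
20 16105 170956 1408058
21 14362 172699 1235359
22 12600 174461 1060898
23 10821 176240 884658
24 9023 178038 706620
25 7207 179854 526766
26 5373 181688 345078
27 3519 183542 161536
28 1647 161536 0

1. interest=⌊4518244·102/10000⌋=46086; principal=187061-46086=140975; balance=4518244-140975=4377269
2. interest=⌊4377269·102/10000⌋=44648; principal=187061-44648=142413; balance=4377269-142413=4234856
3. interest=⌊4234856·102/10000⌋=43195; principal=187061-43195=143866; balance=4234856-143866=4090990
4. interest=⌊4090990·102/10000⌋=41728; principal=187061-41728=145333; balance=4090990-145333=3945657
5. interest=⌊3945657·102/10000⌋=40245; principal=187061-40245=146816; balance=3945657-146816=3798841
6. interest=⌊3798841·102/10000⌋=38748; principal=187061-38748=148313; balance=3798841-148313=3650528
7. interest=⌊3650528·102/10000⌋=37235; principal=187061-37235=149826; balance=3650528-149826=3500702
8. interest=⌊3500702·102/10000⌋=35707; principal=187061-35707=151354; balance=3500702-151354=3349348
9. interest=⌊3349348·102/10000⌋=34163; principal=187061-34163=152898; balance=3349348-152898=3196450
10. interest=⌊3196450·102/10000⌋=32603; principal=187061-32603=154458; balance=3196450-154458=3041992
11. interest=⌊3041992·102/10000⌋=31028; principal=187061-31028=156033; balance=3041992-156033=2885959
12. interest=⌊2885959·102/10000⌋=29436; principal=187061-29436=157625; balance=2885959-157625=2728334
13. interest=⌊2728334·102/10000⌋=27829; principal=187061-27829=159232; balance=2728334-159232=2569102
14. interest=⌊2569102·102/10000⌋=26204; principal=187061-26204=160857; balance=2569102-160857=2408245
15. interest=⌊2408245·102/10000⌋=24564; principal=187061-24564=162497; balance=2408245-162497=2245748
16. interest=⌊2245748·102/10000⌋=22906; principal=187061-22906=164155; balance=2245748-164155=2081593
17. interest=⌊2081593·102/10000⌋=21232; principal=187061-21232=165829; balance=2081593-165829=1915764
18. interest=⌊1915764·102/10000⌋=19540; principal=187061-19540=167521; balance=1915764-167521=1748243
19. interest=⌊1748243·102/10000⌋=17832; principal=187061-17832=169229; balance=1748243-169229=1579014
20. interest=⌊1579014·102/10000⌋=16105; principal=187061-16105=170956; balance=1579014-170956=1408058
21. interest=⌊1408058·102/10000⌋=14362; principal=187061-14362=172699; balance=1408058-172699=1235359
22. interest=⌊1235359·102/10000⌋=12600; principal=187061-12600=174461; balance=1235359-174461=1060898
23. interest=⌊1060898·102/10000⌋=10821; principal=187061-10821=176240; balance=1060898-176240=884658
24. interest=⌊884658·102/10000⌋=9023; principal=187061-9023=178038; balance=884658-178038=706620
25. interest=⌊706620·102/10000⌋=7207; principal=187061-7207=179854; balance=706620-179854=526766
26. interest=⌊526766·102/10000⌋=5373; principal=187061-5373=181688; balance=526766-181688=345078
27. interest=⌊345078·102/10000⌋=3519; principal=187061-3519=183542; balance=345078-183542=161536
28. interest=⌊161536·102/10000⌋=1647; principal=min(187061-1647,161536)=161536; balance=161536-161536=0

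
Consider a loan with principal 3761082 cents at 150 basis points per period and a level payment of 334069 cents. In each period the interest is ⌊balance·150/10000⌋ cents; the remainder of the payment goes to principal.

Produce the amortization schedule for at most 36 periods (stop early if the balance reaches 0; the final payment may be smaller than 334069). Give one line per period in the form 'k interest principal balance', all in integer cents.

1 56416 277653 3483429
2 52251 281818 3201611
3 48024 286045 2915566
4 43733 290336 2625230
5 39378 294691 2330539
6 34958 299111 2031428
7 30471 303598 1727830
8 25917 308152 1419678
9 21295 312774 1106904
10 16603 317466 789438
11 11841 322228 467210
12 7008 327061 140149
13 2102 140149 0

1. interest=⌊3761082·150/10000⌋=56416; principal=334069-56416=277653; balance=3761082-277653=3483429
2. interest=⌊3483429·150/10000⌋=52251; principal=334069-52251=281818; balance=3483429-281818=3201611
3. interest=⌊3201611·150/10000⌋=48024; principal=334069-48024=286045; balance=3201611-286045=2915566
4. interest=⌊2915566·150/10000⌋=43733; principal=334069-43733=290336; balance=2915566-290336=2625230
5. interest=⌊2625230·150/10000⌋=39378; principal=334069-39378=294691; balance=2625230-294691=2330539
6. interest=⌊2330539·150/10000⌋=34958; principal=334069-34958=299111; balance=2330539-299111=2031428
7. interest=⌊2031428·150/10000⌋=30471; principal=334069-30471=303598; balance=2031428-303598=1727830
8. interest=⌊1727830·150/10000⌋=25917; principal=334069-25917=308152; balance=1727830-308152=1419678
9. interest=⌊1419678·150/10000⌋=21295; principal=334069-21295=312774; balance=1419678-312774=1106904
10. interest=⌊1106904·150/10000⌋=16603; principal=334069-16603=317466; balance=1106904-317466=789438
11. interest=⌊789438·150/10000⌋=11841; principal=334069-11841=322228; balance=789438-322228=467210
12. interest=⌊467210·150/10000⌋=7008; principal=334069-7008=327061; balance=467210-327061=140149
13. interest=⌊140149·150/10000⌋=2102; principal=min(334069-2102,140149)=140149; balance=140149-140149=0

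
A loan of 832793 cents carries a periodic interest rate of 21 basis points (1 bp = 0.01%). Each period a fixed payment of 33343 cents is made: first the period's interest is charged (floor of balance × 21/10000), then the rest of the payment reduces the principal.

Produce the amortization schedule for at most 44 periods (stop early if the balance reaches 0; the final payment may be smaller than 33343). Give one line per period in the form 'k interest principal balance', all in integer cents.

1. interest=⌊832793·21/10000⌋=1748; principal=33343-1748=31595; balance=832793-31595=801198
2. interest=⌊801198·21/10000⌋=1682; principal=33343-1682=31661; balance=801198-31661=769537
3. interest=⌊769537·21/10000⌋=1616; principal=33343-1616=31727; balance=769537-31727=737810
4. interest=⌊737810·21/10000⌋=1549; principal=33343-1549=31794; balance=737810-31794=706016
5. interest=⌊706016·21/10000⌋=1482; principal=33343-1482=31861; balance=706016-31861=674155
6. interest=⌊674155·21/10000⌋=1415; principal=33343-1415=31928; balance=674155-31928=642227
7. interest=⌊642227·21/10000⌋=1348; principal=33343-1348=31995; balance=642227-31995=610232
8. interest=⌊610232·21/10000⌋=1281; principal=33343-1281=32062; balance=610232-32062=578170
9. interest=⌊578170·21/10000⌋=1214; principal=33343-1214=32129; balance=578170-32129=546041
10. interest=⌊546041·21/10000⌋=1146; principal=33343-1146=32197; balance=546041-32197=513844
11. interest=⌊513844·21/10000⌋=1079; principal=33343-1079=32264; balance=513844-32264=481580
12. interest=⌊481580·21/10000⌋=1011; principal=33343-1011=32332; balance=481580-32332=449248
13. interest=⌊449248·21/10000⌋=943; principal=33343-943=32400; balance=449248-32400=416848
14. interest=⌊416848·21/10000⌋=875; principal=33343-875=32468; balance=416848-32468=384380
15. interest=⌊384380·21/10000⌋=807; principal=33343-807=32536; balance=384380-32536=351844
16. interest=⌊351844·21/10000⌋=738; principal=33343-738=32605; balance=351844-32605=319239
17. interest=⌊319239·21/10000⌋=670; principal=33343-670=32673; balance=319239-32673=286566
18. interest=⌊286566·21/10000⌋=601; principal=33343-601=32742; balance=286566-32742=253824
19. interest=⌊253824·21/10000⌋=533; principal=33343-533=32810; balance=253824-32810=221014
20. interest=⌊221014·21/10000⌋=464; principal=33343-464=32879; balance=221014-32879=188135
21. interest=⌊188135·21/10000⌋=395; principal=33343-395=32948; balance=188135-32948=155187
22. interest=⌊155187·21/10000⌋=325; principal=33343-325=33018; balance=155187-33018=122169
23. interest=⌊122169·21/10000⌋=256; principal=33343-256=33087; balance=122169-33087=89082
24. interest=⌊89082·21/10000⌋=187; principal=33343-187=33156; balance=89082-33156=55926
25. interest=⌊55926·21/10000⌋=117; principal=33343-117=33226; balance=55926-33226=22700
26. interest=⌊22700·21/10000⌋=47; principal=min(33343-47,22700)=22700; balance=22700-22700=0

1 1748 31595 801198
2 1682 31661 769537
3 1616 31727 737810
4 1549 31794 706016
5 1482 31861 674155
6 1415 31928 642227
7 1348 31995 610232
8 1281 32062 578170
9 1214 32129 546041
10 1146 32197 513844
11 1079 32264 481580
12 1011 32332 449248
13 943 32400 416848
14 875 32468 384380
15 807 32536 351844
16 738 32605 319239
17 670 32673 286566
18 601 32742 253824
19 533 32810 221014
20 464 32879 188135
21 395 32948 155187
22 325 33018 122169
23 256 33087 89082
24 187 33156 55926
25 117 33226 22700
26 47 22700 0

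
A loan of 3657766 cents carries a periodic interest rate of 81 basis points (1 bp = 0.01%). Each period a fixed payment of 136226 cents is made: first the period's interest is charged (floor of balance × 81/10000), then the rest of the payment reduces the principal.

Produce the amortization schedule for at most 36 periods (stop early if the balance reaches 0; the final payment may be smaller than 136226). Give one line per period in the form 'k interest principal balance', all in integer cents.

1 29627 106599 3551167
2 28764 107462 3443705
3 27894 108332 3335373
4 27016 109210 3226163
5 26131 110095 3116068
6 25240 110986 3005082
7 24341 111885 2893197
8 23434 112792 2780405
9 22521 113705 2666700
10 21600 114626 2552074
11 20671 115555 2436519
12 19735 116491 2320028
13 18792 117434 2202594
14 17841 118385 2084209
15 16882 119344 1964865
16 15915 120311 1844554
17 14940 121286 1723268
18 13958 122268 1601000
19 12968 123258 1477742
20 11969 124257 1353485
21 10963 125263 1228222
22 9948 126278 1101944
23 8925 127301 974643
24 7894 128332 846311
25 6855 129371 716940
26 5807 130419 586521
27 4750 131476 455045
28 3685 132541 322504
29 2612 133614 188890
30 1530 134696 54194
31 438 54194 0

1. interest=⌊3657766·81/10000⌋=29627; principal=136226-29627=106599; balance=3657766-106599=3551167
2. interest=⌊3551167·81/10000⌋=28764; principal=136226-28764=107462; balance=3551167-107462=3443705
3. interest=⌊3443705·81/10000⌋=27894; principal=136226-27894=108332; balance=3443705-108332=3335373
4. interest=⌊3335373·81/10000⌋=27016; principal=136226-27016=109210; balance=3335373-109210=3226163
5. interest=⌊3226163·81/10000⌋=26131; principal=136226-26131=110095; balance=3226163-110095=3116068
6. interest=⌊3116068·81/10000⌋=25240; principal=136226-25240=110986; balance=3116068-110986=3005082
7. interest=⌊3005082·81/10000⌋=24341; principal=136226-24341=111885; balance=3005082-111885=2893197
8. interest=⌊2893197·81/10000⌋=23434; principal=136226-23434=112792; balance=2893197-112792=2780405
9. interest=⌊2780405·81/10000⌋=22521; principal=136226-22521=113705; balance=2780405-113705=2666700
10. interest=⌊2666700·81/10000⌋=21600; principal=136226-21600=114626; balance=2666700-114626=2552074
11. interest=⌊2552074·81/10000⌋=20671; principal=136226-20671=115555; balance=2552074-115555=2436519
12. interest=⌊2436519·81/10000⌋=19735; principal=136226-19735=116491; balance=2436519-116491=2320028
13. interest=⌊2320028·81/10000⌋=18792; principal=136226-18792=117434; balance=2320028-117434=2202594
14. interest=⌊2202594·81/10000⌋=17841; principal=136226-17841=118385; balance=2202594-118385=2084209
15. interest=⌊2084209·81/10000⌋=16882; principal=136226-16882=119344; balance=2084209-119344=1964865
16. interest=⌊1964865·81/10000⌋=15915; principal=136226-15915=120311; balance=1964865-120311=1844554
17. interest=⌊1844554·81/10000⌋=14940; principal=136226-14940=121286; balance=1844554-121286=1723268
18. interest=⌊1723268·81/10000⌋=13958; principal=136226-13958=122268; balance=1723268-122268=1601000
19. interest=⌊1601000·81/10000⌋=12968; principal=136226-12968=123258; balance=1601000-123258=1477742
20. interest=⌊1477742·81/10000⌋=11969; principal=136226-11969=124257; balance=1477742-124257=1353485
21. interest=⌊1353485·81/10000⌋=10963; principal=136226-10963=125263; balance=1353485-125263=1228222
22. interest=⌊1228222·81/10000⌋=9948; principal=136226-9948=126278; balance=1228222-126278=1101944
23. interest=⌊1101944·81/10000⌋=8925; principal=136226-8925=127301; balance=1101944-127301=974643
24. interest=⌊974643·81/10000⌋=7894; principal=136226-7894=128332; balance=974643-128332=846311
25. interest=⌊846311·81/10000⌋=6855; principal=136226-6855=129371; balance=846311-129371=716940
26. interest=⌊716940·81/10000⌋=5807; principal=136226-5807=130419; balance=716940-130419=586521
27. interest=⌊586521·81/10000⌋=4750; principal=136226-4750=131476; balance=586521-131476=455045
28. interest=⌊455045·81/10000⌋=3685; principal=136226-3685=132541; balance=455045-132541=322504
29. interest=⌊322504·81/10000⌋=2612; principal=136226-2612=133614; balance=322504-133614=188890
30. interest=⌊188890·81/10000⌋=1530; principal=136226-1530=134696; balance=188890-134696=54194
31. interest=⌊54194·81/10000⌋=438; principal=min(136226-438,54194)=54194; balance=54194-54194=0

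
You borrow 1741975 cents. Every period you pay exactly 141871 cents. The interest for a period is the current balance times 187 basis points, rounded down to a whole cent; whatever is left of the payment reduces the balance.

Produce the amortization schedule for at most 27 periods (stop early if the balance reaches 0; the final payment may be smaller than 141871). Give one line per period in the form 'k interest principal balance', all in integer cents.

1 32574 109297 1632678
2 30531 111340 1521338
3 28449 113422 1407916
4 26328 115543 1292373
5 24167 117704 1174669
6 21966 119905 1054764
7 19724 122147 932617
8 17439 124432 808185
9 15113 126758 681427
10 12742 129129 552298
11 10327 131544 420754
12 7868 134003 286751
13 5362 136509 150242
14 2809 139062 11180
15 209 11180 0

1. interest=⌊1741975·187/10000⌋=32574; principal=141871-32574=109297; balance=1741975-109297=1632678
2. interest=⌊1632678·187/10000⌋=30531; principal=141871-30531=111340; balance=1632678-111340=1521338
3. interest=⌊1521338·187/10000⌋=28449; principal=141871-28449=113422; balance=1521338-113422=1407916
4. interest=⌊1407916·187/10000⌋=26328; principal=141871-26328=115543; balance=1407916-115543=1292373
5. interest=⌊1292373·187/10000⌋=24167; principal=141871-24167=117704; balance=1292373-117704=1174669
6. interest=⌊1174669·187/10000⌋=21966; principal=141871-21966=119905; balance=1174669-119905=1054764
7. interest=⌊1054764·187/10000⌋=19724; principal=141871-19724=122147; balance=1054764-122147=932617
8. interest=⌊932617·187/10000⌋=17439; principal=141871-17439=124432; balance=932617-124432=808185
9. interest=⌊808185·187/10000⌋=15113; principal=141871-15113=126758; balance=808185-126758=681427
10. interest=⌊681427·187/10000⌋=12742; principal=141871-12742=129129; balance=681427-129129=552298
11. interest=⌊552298·187/10000⌋=10327; principal=141871-10327=131544; balance=552298-131544=420754
12. interest=⌊420754·187/10000⌋=7868; principal=141871-7868=134003; balance=420754-134003=286751
13. interest=⌊286751·187/10000⌋=5362; principal=141871-5362=136509; balance=286751-136509=150242
14. interest=⌊150242·187/10000⌋=2809; principal=141871-2809=139062; balance=150242-139062=11180
15. interest=⌊11180·187/10000⌋=209; principal=min(141871-209,11180)=11180; balance=11180-11180=0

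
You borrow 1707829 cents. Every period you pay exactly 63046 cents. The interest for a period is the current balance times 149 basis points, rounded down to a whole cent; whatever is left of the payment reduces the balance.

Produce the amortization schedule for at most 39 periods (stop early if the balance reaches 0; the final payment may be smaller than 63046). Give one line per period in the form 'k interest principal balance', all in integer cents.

1. interest=⌊1707829·149/10000⌋=25446; principal=63046-25446=37600; balance=1707829-37600=1670229
2. interest=⌊1670229·149/10000⌋=24886; principal=63046-24886=38160; balance=1670229-38160=1632069
3. interest=⌊1632069·149/10000⌋=24317; principal=63046-24317=38729; balance=1632069-38729=1593340
4. interest=⌊1593340·149/10000⌋=23740; principal=63046-23740=39306; balance=1593340-39306=1554034
5. interest=⌊1554034·149/10000⌋=23155; principal=63046-23155=39891; balance=1554034-39891=1514143
6. interest=⌊1514143·149/10000⌋=22560; principal=63046-22560=40486; balance=1514143-40486=1473657
7. interest=⌊1473657·149/10000⌋=21957; principal=63046-21957=41089; balance=1473657-41089=1432568
8. interest=⌊1432568·149/10000⌋=21345; principal=63046-21345=41701; balance=1432568-41701=1390867
9. interest=⌊1390867·149/10000⌋=20723; principal=63046-20723=42323; balance=1390867-42323=1348544
10. interest=⌊1348544·149/10000⌋=20093; principal=63046-20093=42953; balance=1348544-42953=1305591
11. interest=⌊1305591·149/10000⌋=19453; principal=63046-19453=43593; balance=1305591-43593=1261998
12. interest=⌊1261998·149/10000⌋=18803; principal=63046-18803=44243; balance=1261998-44243=1217755
13. interest=⌊1217755·149/10000⌋=18144; principal=63046-18144=44902; balance=1217755-44902=1172853
14. interest=⌊1172853·149/10000⌋=17475; principal=63046-17475=45571; balance=1172853-45571=1127282
15. interest=⌊1127282·149/10000⌋=16796; principal=63046-16796=46250; balance=1127282-46250=1081032
16. interest=⌊1081032·149/10000⌋=16107; principal=63046-16107=46939; balance=1081032-46939=1034093
17. interest=⌊1034093·149/10000⌋=15407; principal=63046-15407=47639; balance=1034093-47639=986454
18. interest=⌊986454·149/10000⌋=14698; principal=63046-14698=48348; balance=986454-48348=938106
19. interest=⌊938106·149/10000⌋=13977; principal=63046-13977=49069; balance=938106-49069=889037
20. interest=⌊889037·149/10000⌋=13246; principal=63046-13246=49800; balance=889037-49800=839237
21. interest=⌊839237·149/10000⌋=12504; principal=63046-12504=50542; balance=839237-50542=788695
22. interest=⌊788695·149/10000⌋=11751; principal=63046-11751=51295; balance=788695-51295=737400
23. interest=⌊737400·149/10000⌋=10987; principal=63046-10987=52059; balance=737400-52059=685341
24. interest=⌊685341·149/10000⌋=10211; principal=63046-10211=52835; balance=685341-52835=632506
25. interest=⌊632506·149/10000⌋=9424; principal=63046-9424=53622; balance=632506-53622=578884
26. interest=⌊578884·149/10000⌋=8625; principal=63046-8625=54421; balance=578884-54421=524463
27. interest=⌊524463·149/10000⌋=7814; principal=63046-7814=55232; balance=524463-55232=469231
28. interest=⌊469231·149/10000⌋=6991; principal=63046-6991=56055; balance=469231-56055=413176
29. interest=⌊413176·149/10000⌋=6156; principal=63046-6156=56890; balance=413176-56890=356286
30. interest=⌊356286·149/10000⌋=5308; principal=63046-5308=57738; balance=356286-57738=298548
31. interest=⌊298548·149/10000⌋=4448; principal=63046-4448=58598; balance=298548-58598=239950
32. interest=⌊239950·149/10000⌋=3575; principal=63046-3575=59471; balance=239950-59471=180479
33. interest=⌊180479·149/10000⌋=2689; principal=63046-2689=60357; balance=180479-60357=120122
34. interest=⌊120122·149/10000⌋=1789; principal=63046-1789=61257; balance=120122-61257=58865
35. interest=⌊58865·149/10000⌋=877; principal=min(63046-877,58865)=58865; balance=58865-58865=0

1 25446 37600 1670229
2 24886 38160 1632069
3 24317 38729 1593340
4 23740 39306 1554034
5 23155 39891 1514143
6 22560 40486 1473657
7 21957 41089 1432568
8 21345 41701 1390867
9 20723 42323 1348544
10 20093 42953 1305591
11 19453 43593 1261998
12 18803 44243 1217755
13 18144 44902 1172853
14 17475 45571 1127282
15 16796 46250 1081032
16 16107 46939 1034093
17 15407 47639 986454
18 14698 48348 938106
19 13977 49069 889037
20 13246 49800 839237
21 12504 50542 788695
22 11751 51295 737400
23 10987 52059 685341
24 10211 52835 632506
25 9424 53622 578884
26 8625 54421 524463
27 7814 55232 469231
28 6991 56055 413176
29 6156 56890 356286
30 5308 57738 298548
31 4448 58598 239950
32 3575 59471 180479
33 2689 60357 120122
34 1789 61257 58865
35 877 58865 0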